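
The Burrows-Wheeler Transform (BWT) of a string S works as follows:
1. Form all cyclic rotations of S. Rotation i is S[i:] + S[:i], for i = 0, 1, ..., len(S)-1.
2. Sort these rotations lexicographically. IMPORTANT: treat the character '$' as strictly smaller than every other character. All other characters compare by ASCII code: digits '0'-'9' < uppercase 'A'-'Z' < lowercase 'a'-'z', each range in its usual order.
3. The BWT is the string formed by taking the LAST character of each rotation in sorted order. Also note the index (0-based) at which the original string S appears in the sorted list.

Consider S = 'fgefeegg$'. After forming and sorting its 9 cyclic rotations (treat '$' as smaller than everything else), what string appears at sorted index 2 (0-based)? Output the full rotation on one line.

All 9 rotations (rotation i = S[i:]+S[:i]):
  rot[0] = fgefeegg$
  rot[1] = gefeegg$f
  rot[2] = efeegg$fg
  rot[3] = feegg$fge
  rot[4] = eegg$fgef
  rot[5] = egg$fgefe
  rot[6] = gg$fgefee
  rot[7] = g$fgefeeg
  rot[8] = $fgefeegg
Sorted (with $ < everything):
  sorted[0] = $fgefeegg
  sorted[1] = eegg$fgef
  sorted[2] = efeegg$fg
  sorted[3] = egg$fgefe
  sorted[4] = feegg$fge
  sorted[5] = fgefeegg$
  sorted[6] = g$fgefeeg
  sorted[7] = gefeegg$f
  sorted[8] = gg$fgefee
sorted[2] = efeegg$fg

Answer: efeegg$fg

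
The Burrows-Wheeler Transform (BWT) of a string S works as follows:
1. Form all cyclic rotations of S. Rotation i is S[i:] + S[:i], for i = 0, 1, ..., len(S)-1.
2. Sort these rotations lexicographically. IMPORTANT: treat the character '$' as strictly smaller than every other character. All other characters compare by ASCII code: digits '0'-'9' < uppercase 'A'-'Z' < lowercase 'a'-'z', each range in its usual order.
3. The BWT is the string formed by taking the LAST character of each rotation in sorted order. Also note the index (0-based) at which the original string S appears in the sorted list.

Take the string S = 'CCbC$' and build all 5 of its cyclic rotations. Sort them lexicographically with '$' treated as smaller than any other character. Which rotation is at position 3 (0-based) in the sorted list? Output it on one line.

All 5 rotations (rotation i = S[i:]+S[:i]):
  rot[0] = CCbC$
  rot[1] = CbC$C
  rot[2] = bC$CC
  rot[3] = C$CCb
  rot[4] = $CCbC
Sorted (with $ < everything):
  sorted[0] = $CCbC
  sorted[1] = C$CCb
  sorted[2] = CCbC$
  sorted[3] = CbC$C
  sorted[4] = bC$CC
sorted[3] = CbC$C

Answer: CbC$C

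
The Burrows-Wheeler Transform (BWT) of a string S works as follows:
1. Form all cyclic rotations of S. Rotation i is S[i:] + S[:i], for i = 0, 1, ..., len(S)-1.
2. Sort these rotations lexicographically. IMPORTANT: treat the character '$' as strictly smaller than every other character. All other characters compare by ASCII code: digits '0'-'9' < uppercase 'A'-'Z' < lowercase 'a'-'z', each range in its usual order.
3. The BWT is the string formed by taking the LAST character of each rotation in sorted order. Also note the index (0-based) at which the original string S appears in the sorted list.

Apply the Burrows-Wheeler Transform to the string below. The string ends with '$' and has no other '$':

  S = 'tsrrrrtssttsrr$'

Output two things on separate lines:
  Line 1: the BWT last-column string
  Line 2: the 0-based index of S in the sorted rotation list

All 15 rotations (rotation i = S[i:]+S[:i]):
  rot[0] = tsrrrrtssttsrr$
  rot[1] = srrrrtssttsrr$t
  rot[2] = rrrrtssttsrr$ts
  rot[3] = rrrtssttsrr$tsr
  rot[4] = rrtssttsrr$tsrr
  rot[5] = rtssttsrr$tsrrr
  rot[6] = tssttsrr$tsrrrr
  rot[7] = ssttsrr$tsrrrrt
  rot[8] = sttsrr$tsrrrrts
  rot[9] = ttsrr$tsrrrrtss
  rot[10] = tsrr$tsrrrrtsst
  rot[11] = srr$tsrrrrtsstt
  rot[12] = rr$tsrrrrtsstts
  rot[13] = r$tsrrrrtssttsr
  rot[14] = $tsrrrrtssttsrr
Sorted (with $ < everything):
  sorted[0] = $tsrrrrtssttsrr  (last char: 'r')
  sorted[1] = r$tsrrrrtssttsr  (last char: 'r')
  sorted[2] = rr$tsrrrrtsstts  (last char: 's')
  sorted[3] = rrrrtssttsrr$ts  (last char: 's')
  sorted[4] = rrrtssttsrr$tsr  (last char: 'r')
  sorted[5] = rrtssttsrr$tsrr  (last char: 'r')
  sorted[6] = rtssttsrr$tsrrr  (last char: 'r')
  sorted[7] = srr$tsrrrrtsstt  (last char: 't')
  sorted[8] = srrrrtssttsrr$t  (last char: 't')
  sorted[9] = ssttsrr$tsrrrrt  (last char: 't')
  sorted[10] = sttsrr$tsrrrrts  (last char: 's')
  sorted[11] = tsrr$tsrrrrtsst  (last char: 't')
  sorted[12] = tsrrrrtssttsrr$  (last char: '$')
  sorted[13] = tssttsrr$tsrrrr  (last char: 'r')
  sorted[14] = ttsrr$tsrrrrtss  (last char: 's')
Last column: rrssrrrtttst$rs
Original string S is at sorted index 12

Answer: rrssrrrtttst$rs
12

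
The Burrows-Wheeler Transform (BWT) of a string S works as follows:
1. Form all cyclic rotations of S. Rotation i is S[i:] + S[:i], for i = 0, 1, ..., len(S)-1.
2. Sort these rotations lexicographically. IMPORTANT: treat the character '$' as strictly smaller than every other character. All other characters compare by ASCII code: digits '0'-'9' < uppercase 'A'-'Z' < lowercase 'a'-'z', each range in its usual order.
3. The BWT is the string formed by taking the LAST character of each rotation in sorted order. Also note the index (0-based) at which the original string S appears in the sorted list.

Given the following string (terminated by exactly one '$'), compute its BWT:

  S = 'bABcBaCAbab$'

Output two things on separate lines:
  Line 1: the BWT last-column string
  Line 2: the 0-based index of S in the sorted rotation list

Answer: bbCcAaBba$AB
9

Derivation:
All 12 rotations (rotation i = S[i:]+S[:i]):
  rot[0] = bABcBaCAbab$
  rot[1] = ABcBaCAbab$b
  rot[2] = BcBaCAbab$bA
  rot[3] = cBaCAbab$bAB
  rot[4] = BaCAbab$bABc
  rot[5] = aCAbab$bABcB
  rot[6] = CAbab$bABcBa
  rot[7] = Abab$bABcBaC
  rot[8] = bab$bABcBaCA
  rot[9] = ab$bABcBaCAb
  rot[10] = b$bABcBaCAba
  rot[11] = $bABcBaCAbab
Sorted (with $ < everything):
  sorted[0] = $bABcBaCAbab  (last char: 'b')
  sorted[1] = ABcBaCAbab$b  (last char: 'b')
  sorted[2] = Abab$bABcBaC  (last char: 'C')
  sorted[3] = BaCAbab$bABc  (last char: 'c')
  sorted[4] = BcBaCAbab$bA  (last char: 'A')
  sorted[5] = CAbab$bABcBa  (last char: 'a')
  sorted[6] = aCAbab$bABcB  (last char: 'B')
  sorted[7] = ab$bABcBaCAb  (last char: 'b')
  sorted[8] = b$bABcBaCAba  (last char: 'a')
  sorted[9] = bABcBaCAbab$  (last char: '$')
  sorted[10] = bab$bABcBaCA  (last char: 'A')
  sorted[11] = cBaCAbab$bAB  (last char: 'B')
Last column: bbCcAaBba$AB
Original string S is at sorted index 9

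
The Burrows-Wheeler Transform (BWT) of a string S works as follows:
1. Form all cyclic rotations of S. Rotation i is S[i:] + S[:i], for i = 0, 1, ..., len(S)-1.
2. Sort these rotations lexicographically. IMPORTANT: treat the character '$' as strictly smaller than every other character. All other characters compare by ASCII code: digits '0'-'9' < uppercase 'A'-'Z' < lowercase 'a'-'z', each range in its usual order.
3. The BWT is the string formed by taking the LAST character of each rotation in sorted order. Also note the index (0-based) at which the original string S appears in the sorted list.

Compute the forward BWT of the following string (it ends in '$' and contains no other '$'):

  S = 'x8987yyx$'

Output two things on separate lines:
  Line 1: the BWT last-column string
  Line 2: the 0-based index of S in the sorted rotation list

Answer: x89x8y$y7
6

Derivation:
All 9 rotations (rotation i = S[i:]+S[:i]):
  rot[0] = x8987yyx$
  rot[1] = 8987yyx$x
  rot[2] = 987yyx$x8
  rot[3] = 87yyx$x89
  rot[4] = 7yyx$x898
  rot[5] = yyx$x8987
  rot[6] = yx$x8987y
  rot[7] = x$x8987yy
  rot[8] = $x8987yyx
Sorted (with $ < everything):
  sorted[0] = $x8987yyx  (last char: 'x')
  sorted[1] = 7yyx$x898  (last char: '8')
  sorted[2] = 87yyx$x89  (last char: '9')
  sorted[3] = 8987yyx$x  (last char: 'x')
  sorted[4] = 987yyx$x8  (last char: '8')
  sorted[5] = x$x8987yy  (last char: 'y')
  sorted[6] = x8987yyx$  (last char: '$')
  sorted[7] = yx$x8987y  (last char: 'y')
  sorted[8] = yyx$x8987  (last char: '7')
Last column: x89x8y$y7
Original string S is at sorted index 6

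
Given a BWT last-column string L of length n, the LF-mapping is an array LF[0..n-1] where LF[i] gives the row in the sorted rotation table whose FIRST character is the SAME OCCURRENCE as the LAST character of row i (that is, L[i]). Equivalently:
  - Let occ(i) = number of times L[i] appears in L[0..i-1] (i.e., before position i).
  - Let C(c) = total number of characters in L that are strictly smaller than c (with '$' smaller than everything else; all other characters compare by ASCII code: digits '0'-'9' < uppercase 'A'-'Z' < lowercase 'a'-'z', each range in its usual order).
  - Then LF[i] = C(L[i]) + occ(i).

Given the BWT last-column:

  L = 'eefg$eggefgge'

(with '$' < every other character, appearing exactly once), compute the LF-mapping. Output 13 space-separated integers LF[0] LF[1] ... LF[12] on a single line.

Char counts: '$':1, 'e':5, 'f':2, 'g':5
C (first-col start): C('$')=0, C('e')=1, C('f')=6, C('g')=8
L[0]='e': occ=0, LF[0]=C('e')+0=1+0=1
L[1]='e': occ=1, LF[1]=C('e')+1=1+1=2
L[2]='f': occ=0, LF[2]=C('f')+0=6+0=6
L[3]='g': occ=0, LF[3]=C('g')+0=8+0=8
L[4]='$': occ=0, LF[4]=C('$')+0=0+0=0
L[5]='e': occ=2, LF[5]=C('e')+2=1+2=3
L[6]='g': occ=1, LF[6]=C('g')+1=8+1=9
L[7]='g': occ=2, LF[7]=C('g')+2=8+2=10
L[8]='e': occ=3, LF[8]=C('e')+3=1+3=4
L[9]='f': occ=1, LF[9]=C('f')+1=6+1=7
L[10]='g': occ=3, LF[10]=C('g')+3=8+3=11
L[11]='g': occ=4, LF[11]=C('g')+4=8+4=12
L[12]='e': occ=4, LF[12]=C('e')+4=1+4=5

Answer: 1 2 6 8 0 3 9 10 4 7 11 12 5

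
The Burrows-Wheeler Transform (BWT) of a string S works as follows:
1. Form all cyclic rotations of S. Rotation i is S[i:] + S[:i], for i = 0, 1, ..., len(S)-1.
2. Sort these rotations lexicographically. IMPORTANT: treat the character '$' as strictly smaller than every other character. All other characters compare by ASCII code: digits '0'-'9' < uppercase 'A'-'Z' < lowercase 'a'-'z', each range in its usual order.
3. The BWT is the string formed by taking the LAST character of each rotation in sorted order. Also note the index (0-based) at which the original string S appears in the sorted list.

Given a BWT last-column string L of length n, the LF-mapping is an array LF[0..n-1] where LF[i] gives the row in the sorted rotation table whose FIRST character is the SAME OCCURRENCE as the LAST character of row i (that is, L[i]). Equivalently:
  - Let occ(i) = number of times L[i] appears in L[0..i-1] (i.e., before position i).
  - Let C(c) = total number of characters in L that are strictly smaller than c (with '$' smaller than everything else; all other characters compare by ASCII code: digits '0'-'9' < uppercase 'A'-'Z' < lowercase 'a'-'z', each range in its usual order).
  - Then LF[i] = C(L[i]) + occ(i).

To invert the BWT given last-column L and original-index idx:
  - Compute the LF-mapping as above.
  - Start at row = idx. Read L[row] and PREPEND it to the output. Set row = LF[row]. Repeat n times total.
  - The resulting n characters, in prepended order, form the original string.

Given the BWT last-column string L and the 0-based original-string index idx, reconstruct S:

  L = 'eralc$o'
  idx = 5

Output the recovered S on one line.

Answer: oracle$

Derivation:
LF mapping: 3 6 1 4 2 0 5
Walk LF starting at row 5, prepending L[row]:
  step 1: row=5, L[5]='$', prepend. Next row=LF[5]=0
  step 2: row=0, L[0]='e', prepend. Next row=LF[0]=3
  step 3: row=3, L[3]='l', prepend. Next row=LF[3]=4
  step 4: row=4, L[4]='c', prepend. Next row=LF[4]=2
  step 5: row=2, L[2]='a', prepend. Next row=LF[2]=1
  step 6: row=1, L[1]='r', prepend. Next row=LF[1]=6
  step 7: row=6, L[6]='o', prepend. Next row=LF[6]=5
Reversed output: oracle$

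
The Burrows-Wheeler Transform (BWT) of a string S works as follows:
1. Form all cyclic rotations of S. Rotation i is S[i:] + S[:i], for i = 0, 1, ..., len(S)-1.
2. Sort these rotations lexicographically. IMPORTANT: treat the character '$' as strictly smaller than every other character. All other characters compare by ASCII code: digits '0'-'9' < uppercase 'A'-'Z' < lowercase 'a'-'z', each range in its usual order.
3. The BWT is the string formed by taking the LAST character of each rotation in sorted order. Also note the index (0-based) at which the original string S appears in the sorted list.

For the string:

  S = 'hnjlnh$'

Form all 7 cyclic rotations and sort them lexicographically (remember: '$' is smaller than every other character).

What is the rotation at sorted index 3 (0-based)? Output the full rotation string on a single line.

Answer: jlnh$hn

Derivation:
All 7 rotations (rotation i = S[i:]+S[:i]):
  rot[0] = hnjlnh$
  rot[1] = njlnh$h
  rot[2] = jlnh$hn
  rot[3] = lnh$hnj
  rot[4] = nh$hnjl
  rot[5] = h$hnjln
  rot[6] = $hnjlnh
Sorted (with $ < everything):
  sorted[0] = $hnjlnh
  sorted[1] = h$hnjln
  sorted[2] = hnjlnh$
  sorted[3] = jlnh$hn
  sorted[4] = lnh$hnj
  sorted[5] = nh$hnjl
  sorted[6] = njlnh$h
sorted[3] = jlnh$hn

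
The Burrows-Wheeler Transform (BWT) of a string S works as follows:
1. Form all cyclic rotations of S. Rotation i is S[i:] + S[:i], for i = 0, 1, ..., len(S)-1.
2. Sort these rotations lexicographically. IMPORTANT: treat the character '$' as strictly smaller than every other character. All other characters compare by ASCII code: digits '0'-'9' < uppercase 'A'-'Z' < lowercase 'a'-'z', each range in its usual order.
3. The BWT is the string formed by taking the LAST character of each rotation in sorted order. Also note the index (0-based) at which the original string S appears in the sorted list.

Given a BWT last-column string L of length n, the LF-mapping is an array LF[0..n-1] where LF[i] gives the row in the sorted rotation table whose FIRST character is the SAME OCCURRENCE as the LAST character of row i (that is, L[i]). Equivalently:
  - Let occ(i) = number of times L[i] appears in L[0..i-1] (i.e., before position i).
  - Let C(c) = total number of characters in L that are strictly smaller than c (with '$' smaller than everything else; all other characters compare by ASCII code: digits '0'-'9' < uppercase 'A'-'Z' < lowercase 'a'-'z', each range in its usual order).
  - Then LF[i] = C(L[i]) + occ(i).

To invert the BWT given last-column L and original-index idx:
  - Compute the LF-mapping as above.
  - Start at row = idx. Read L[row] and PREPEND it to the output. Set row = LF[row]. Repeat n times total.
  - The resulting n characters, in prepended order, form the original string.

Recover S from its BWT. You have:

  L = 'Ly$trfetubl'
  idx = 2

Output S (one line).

Answer: butterflyL$

Derivation:
LF mapping: 1 10 0 7 6 4 3 8 9 2 5
Walk LF starting at row 2, prepending L[row]:
  step 1: row=2, L[2]='$', prepend. Next row=LF[2]=0
  step 2: row=0, L[0]='L', prepend. Next row=LF[0]=1
  step 3: row=1, L[1]='y', prepend. Next row=LF[1]=10
  step 4: row=10, L[10]='l', prepend. Next row=LF[10]=5
  step 5: row=5, L[5]='f', prepend. Next row=LF[5]=4
  step 6: row=4, L[4]='r', prepend. Next row=LF[4]=6
  step 7: row=6, L[6]='e', prepend. Next row=LF[6]=3
  step 8: row=3, L[3]='t', prepend. Next row=LF[3]=7
  step 9: row=7, L[7]='t', prepend. Next row=LF[7]=8
  step 10: row=8, L[8]='u', prepend. Next row=LF[8]=9
  step 11: row=9, L[9]='b', prepend. Next row=LF[9]=2
Reversed output: butterflyL$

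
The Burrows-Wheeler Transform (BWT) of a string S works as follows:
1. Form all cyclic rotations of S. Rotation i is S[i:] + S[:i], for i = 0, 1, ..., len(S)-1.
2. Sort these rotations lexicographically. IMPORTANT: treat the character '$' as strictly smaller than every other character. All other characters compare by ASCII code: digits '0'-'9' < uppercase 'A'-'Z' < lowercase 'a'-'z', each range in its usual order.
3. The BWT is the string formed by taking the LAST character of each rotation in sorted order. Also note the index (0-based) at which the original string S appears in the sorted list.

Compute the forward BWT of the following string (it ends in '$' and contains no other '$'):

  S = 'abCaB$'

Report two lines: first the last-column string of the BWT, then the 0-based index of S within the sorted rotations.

All 6 rotations (rotation i = S[i:]+S[:i]):
  rot[0] = abCaB$
  rot[1] = bCaB$a
  rot[2] = CaB$ab
  rot[3] = aB$abC
  rot[4] = B$abCa
  rot[5] = $abCaB
Sorted (with $ < everything):
  sorted[0] = $abCaB  (last char: 'B')
  sorted[1] = B$abCa  (last char: 'a')
  sorted[2] = CaB$ab  (last char: 'b')
  sorted[3] = aB$abC  (last char: 'C')
  sorted[4] = abCaB$  (last char: '$')
  sorted[5] = bCaB$a  (last char: 'a')
Last column: BabC$a
Original string S is at sorted index 4

Answer: BabC$a
4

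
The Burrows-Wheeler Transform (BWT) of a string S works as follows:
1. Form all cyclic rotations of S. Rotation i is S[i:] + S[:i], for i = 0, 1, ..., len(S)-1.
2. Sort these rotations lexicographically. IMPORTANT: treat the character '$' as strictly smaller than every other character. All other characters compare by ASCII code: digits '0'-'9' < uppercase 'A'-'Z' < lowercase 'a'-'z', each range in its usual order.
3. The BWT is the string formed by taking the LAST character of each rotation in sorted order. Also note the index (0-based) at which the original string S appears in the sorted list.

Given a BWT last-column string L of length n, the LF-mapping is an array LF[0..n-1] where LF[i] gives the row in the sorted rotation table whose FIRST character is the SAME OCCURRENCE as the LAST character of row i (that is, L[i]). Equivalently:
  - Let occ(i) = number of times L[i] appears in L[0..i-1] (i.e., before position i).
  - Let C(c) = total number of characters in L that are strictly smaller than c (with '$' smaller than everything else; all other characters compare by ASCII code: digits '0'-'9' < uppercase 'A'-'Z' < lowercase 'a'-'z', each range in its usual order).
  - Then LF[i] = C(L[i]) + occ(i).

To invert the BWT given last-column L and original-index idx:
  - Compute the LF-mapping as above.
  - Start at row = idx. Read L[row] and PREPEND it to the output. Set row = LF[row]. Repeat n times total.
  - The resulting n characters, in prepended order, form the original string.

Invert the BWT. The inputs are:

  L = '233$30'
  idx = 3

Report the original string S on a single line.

LF mapping: 2 3 4 0 5 1
Walk LF starting at row 3, prepending L[row]:
  step 1: row=3, L[3]='$', prepend. Next row=LF[3]=0
  step 2: row=0, L[0]='2', prepend. Next row=LF[0]=2
  step 3: row=2, L[2]='3', prepend. Next row=LF[2]=4
  step 4: row=4, L[4]='3', prepend. Next row=LF[4]=5
  step 5: row=5, L[5]='0', prepend. Next row=LF[5]=1
  step 6: row=1, L[1]='3', prepend. Next row=LF[1]=3
Reversed output: 30332$

Answer: 30332$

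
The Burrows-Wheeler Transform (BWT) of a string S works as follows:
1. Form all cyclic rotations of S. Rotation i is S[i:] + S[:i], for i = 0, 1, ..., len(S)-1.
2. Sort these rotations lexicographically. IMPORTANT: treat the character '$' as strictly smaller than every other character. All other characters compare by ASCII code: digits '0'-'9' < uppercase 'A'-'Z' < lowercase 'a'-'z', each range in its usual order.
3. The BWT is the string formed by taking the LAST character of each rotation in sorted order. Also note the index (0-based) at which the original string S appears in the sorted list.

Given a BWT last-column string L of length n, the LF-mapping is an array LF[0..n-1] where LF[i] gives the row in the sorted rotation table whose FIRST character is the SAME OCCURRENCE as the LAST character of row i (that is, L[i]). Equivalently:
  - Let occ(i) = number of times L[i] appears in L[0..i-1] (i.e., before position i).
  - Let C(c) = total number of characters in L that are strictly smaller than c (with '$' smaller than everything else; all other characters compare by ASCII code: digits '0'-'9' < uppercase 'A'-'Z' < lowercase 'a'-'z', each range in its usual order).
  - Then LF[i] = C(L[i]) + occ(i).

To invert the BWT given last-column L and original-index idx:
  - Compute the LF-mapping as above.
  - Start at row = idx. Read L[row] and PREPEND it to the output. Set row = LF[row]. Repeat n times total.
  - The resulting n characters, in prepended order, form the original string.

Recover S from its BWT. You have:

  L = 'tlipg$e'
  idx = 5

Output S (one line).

LF mapping: 6 4 3 5 2 0 1
Walk LF starting at row 5, prepending L[row]:
  step 1: row=5, L[5]='$', prepend. Next row=LF[5]=0
  step 2: row=0, L[0]='t', prepend. Next row=LF[0]=6
  step 3: row=6, L[6]='e', prepend. Next row=LF[6]=1
  step 4: row=1, L[1]='l', prepend. Next row=LF[1]=4
  step 5: row=4, L[4]='g', prepend. Next row=LF[4]=2
  step 6: row=2, L[2]='i', prepend. Next row=LF[2]=3
  step 7: row=3, L[3]='p', prepend. Next row=LF[3]=5
Reversed output: piglet$

Answer: piglet$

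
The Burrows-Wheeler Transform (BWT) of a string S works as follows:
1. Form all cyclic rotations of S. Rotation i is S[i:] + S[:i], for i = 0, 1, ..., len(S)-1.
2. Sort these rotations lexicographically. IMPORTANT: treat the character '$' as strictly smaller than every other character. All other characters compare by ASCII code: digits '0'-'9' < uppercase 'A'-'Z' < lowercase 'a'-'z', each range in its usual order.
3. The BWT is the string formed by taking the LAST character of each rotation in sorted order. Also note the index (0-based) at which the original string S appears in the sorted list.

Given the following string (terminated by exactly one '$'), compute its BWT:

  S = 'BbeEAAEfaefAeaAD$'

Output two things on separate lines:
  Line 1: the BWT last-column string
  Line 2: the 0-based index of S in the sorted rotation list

Answer: DEaAf$AeAefBbAaeE
5

Derivation:
All 17 rotations (rotation i = S[i:]+S[:i]):
  rot[0] = BbeEAAEfaefAeaAD$
  rot[1] = beEAAEfaefAeaAD$B
  rot[2] = eEAAEfaefAeaAD$Bb
  rot[3] = EAAEfaefAeaAD$Bbe
  rot[4] = AAEfaefAeaAD$BbeE
  rot[5] = AEfaefAeaAD$BbeEA
  rot[6] = EfaefAeaAD$BbeEAA
  rot[7] = faefAeaAD$BbeEAAE
  rot[8] = aefAeaAD$BbeEAAEf
  rot[9] = efAeaAD$BbeEAAEfa
  rot[10] = fAeaAD$BbeEAAEfae
  rot[11] = AeaAD$BbeEAAEfaef
  rot[12] = eaAD$BbeEAAEfaefA
  rot[13] = aAD$BbeEAAEfaefAe
  rot[14] = AD$BbeEAAEfaefAea
  rot[15] = D$BbeEAAEfaefAeaA
  rot[16] = $BbeEAAEfaefAeaAD
Sorted (with $ < everything):
  sorted[0] = $BbeEAAEfaefAeaAD  (last char: 'D')
  sorted[1] = AAEfaefAeaAD$BbeE  (last char: 'E')
  sorted[2] = AD$BbeEAAEfaefAea  (last char: 'a')
  sorted[3] = AEfaefAeaAD$BbeEA  (last char: 'A')
  sorted[4] = AeaAD$BbeEAAEfaef  (last char: 'f')
  sorted[5] = BbeEAAEfaefAeaAD$  (last char: '$')
  sorted[6] = D$BbeEAAEfaefAeaA  (last char: 'A')
  sorted[7] = EAAEfaefAeaAD$Bbe  (last char: 'e')
  sorted[8] = EfaefAeaAD$BbeEAA  (last char: 'A')
  sorted[9] = aAD$BbeEAAEfaefAe  (last char: 'e')
  sorted[10] = aefAeaAD$BbeEAAEf  (last char: 'f')
  sorted[11] = beEAAEfaefAeaAD$B  (last char: 'B')
  sorted[12] = eEAAEfaefAeaAD$Bb  (last char: 'b')
  sorted[13] = eaAD$BbeEAAEfaefA  (last char: 'A')
  sorted[14] = efAeaAD$BbeEAAEfa  (last char: 'a')
  sorted[15] = fAeaAD$BbeEAAEfae  (last char: 'e')
  sorted[16] = faefAeaAD$BbeEAAE  (last char: 'E')
Last column: DEaAf$AeAefBbAaeE
Original string S is at sorted index 5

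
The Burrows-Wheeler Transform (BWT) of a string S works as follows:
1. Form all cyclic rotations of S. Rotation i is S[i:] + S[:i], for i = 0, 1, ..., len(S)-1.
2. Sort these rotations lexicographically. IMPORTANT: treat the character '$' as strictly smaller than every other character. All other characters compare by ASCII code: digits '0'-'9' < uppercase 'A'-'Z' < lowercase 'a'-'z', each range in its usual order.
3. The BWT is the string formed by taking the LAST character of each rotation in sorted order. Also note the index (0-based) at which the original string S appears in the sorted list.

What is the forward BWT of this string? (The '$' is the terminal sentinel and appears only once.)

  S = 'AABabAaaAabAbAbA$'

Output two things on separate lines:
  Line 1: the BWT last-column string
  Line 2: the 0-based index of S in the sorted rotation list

All 17 rotations (rotation i = S[i:]+S[:i]):
  rot[0] = AABabAaaAabAbAbA$
  rot[1] = ABabAaaAabAbAbA$A
  rot[2] = BabAaaAabAbAbA$AA
  rot[3] = abAaaAabAbAbA$AAB
  rot[4] = bAaaAabAbAbA$AABa
  rot[5] = AaaAabAbAbA$AABab
  rot[6] = aaAabAbAbA$AABabA
  rot[7] = aAabAbAbA$AABabAa
  rot[8] = AabAbAbA$AABabAaa
  rot[9] = abAbAbA$AABabAaaA
  rot[10] = bAbAbA$AABabAaaAa
  rot[11] = AbAbA$AABabAaaAab
  rot[12] = bAbA$AABabAaaAabA
  rot[13] = AbA$AABabAaaAabAb
  rot[14] = bA$AABabAaaAabAbA
  rot[15] = A$AABabAaaAabAbAb
  rot[16] = $AABabAaaAabAbAbA
Sorted (with $ < everything):
  sorted[0] = $AABabAaaAabAbAbA  (last char: 'A')
  sorted[1] = A$AABabAaaAabAbAb  (last char: 'b')
  sorted[2] = AABabAaaAabAbAbA$  (last char: '$')
  sorted[3] = ABabAaaAabAbAbA$A  (last char: 'A')
  sorted[4] = AaaAabAbAbA$AABab  (last char: 'b')
  sorted[5] = AabAbAbA$AABabAaa  (last char: 'a')
  sorted[6] = AbA$AABabAaaAabAb  (last char: 'b')
  sorted[7] = AbAbA$AABabAaaAab  (last char: 'b')
  sorted[8] = BabAaaAabAbAbA$AA  (last char: 'A')
  sorted[9] = aAabAbAbA$AABabAa  (last char: 'a')
  sorted[10] = aaAabAbAbA$AABabA  (last char: 'A')
  sorted[11] = abAaaAabAbAbA$AAB  (last char: 'B')
  sorted[12] = abAbAbA$AABabAaaA  (last char: 'A')
  sorted[13] = bA$AABabAaaAabAbA  (last char: 'A')
  sorted[14] = bAaaAabAbAbA$AABa  (last char: 'a')
  sorted[15] = bAbA$AABabAaaAabA  (last char: 'A')
  sorted[16] = bAbAbA$AABabAaaAa  (last char: 'a')
Last column: Ab$AbabbAaABAAaAa
Original string S is at sorted index 2

Answer: Ab$AbabbAaABAAaAa
2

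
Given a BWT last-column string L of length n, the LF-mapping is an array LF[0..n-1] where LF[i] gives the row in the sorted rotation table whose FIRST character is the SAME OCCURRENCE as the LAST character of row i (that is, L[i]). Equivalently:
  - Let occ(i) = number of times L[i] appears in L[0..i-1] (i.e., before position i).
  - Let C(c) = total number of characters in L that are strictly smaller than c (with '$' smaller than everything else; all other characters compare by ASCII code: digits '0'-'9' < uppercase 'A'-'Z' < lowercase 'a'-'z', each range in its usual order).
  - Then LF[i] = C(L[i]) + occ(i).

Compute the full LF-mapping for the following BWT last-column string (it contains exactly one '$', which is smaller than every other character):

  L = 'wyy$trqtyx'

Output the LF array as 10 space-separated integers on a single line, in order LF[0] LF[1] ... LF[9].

Answer: 5 7 8 0 3 2 1 4 9 6

Derivation:
Char counts: '$':1, 'q':1, 'r':1, 't':2, 'w':1, 'x':1, 'y':3
C (first-col start): C('$')=0, C('q')=1, C('r')=2, C('t')=3, C('w')=5, C('x')=6, C('y')=7
L[0]='w': occ=0, LF[0]=C('w')+0=5+0=5
L[1]='y': occ=0, LF[1]=C('y')+0=7+0=7
L[2]='y': occ=1, LF[2]=C('y')+1=7+1=8
L[3]='$': occ=0, LF[3]=C('$')+0=0+0=0
L[4]='t': occ=0, LF[4]=C('t')+0=3+0=3
L[5]='r': occ=0, LF[5]=C('r')+0=2+0=2
L[6]='q': occ=0, LF[6]=C('q')+0=1+0=1
L[7]='t': occ=1, LF[7]=C('t')+1=3+1=4
L[8]='y': occ=2, LF[8]=C('y')+2=7+2=9
L[9]='x': occ=0, LF[9]=C('x')+0=6+0=6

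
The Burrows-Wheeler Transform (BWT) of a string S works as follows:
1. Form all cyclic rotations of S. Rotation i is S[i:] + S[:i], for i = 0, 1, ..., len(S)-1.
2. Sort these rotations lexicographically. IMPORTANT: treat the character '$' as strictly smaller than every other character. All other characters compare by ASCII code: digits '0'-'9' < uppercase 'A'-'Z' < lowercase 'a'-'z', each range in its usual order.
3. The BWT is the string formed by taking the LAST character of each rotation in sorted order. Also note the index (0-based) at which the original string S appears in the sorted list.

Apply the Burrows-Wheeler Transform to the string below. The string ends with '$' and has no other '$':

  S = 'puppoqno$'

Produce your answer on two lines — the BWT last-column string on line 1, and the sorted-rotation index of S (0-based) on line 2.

All 9 rotations (rotation i = S[i:]+S[:i]):
  rot[0] = puppoqno$
  rot[1] = uppoqno$p
  rot[2] = ppoqno$pu
  rot[3] = poqno$pup
  rot[4] = oqno$pupp
  rot[5] = qno$puppo
  rot[6] = no$puppoq
  rot[7] = o$puppoqn
  rot[8] = $puppoqno
Sorted (with $ < everything):
  sorted[0] = $puppoqno  (last char: 'o')
  sorted[1] = no$puppoq  (last char: 'q')
  sorted[2] = o$puppoqn  (last char: 'n')
  sorted[3] = oqno$pupp  (last char: 'p')
  sorted[4] = poqno$pup  (last char: 'p')
  sorted[5] = ppoqno$pu  (last char: 'u')
  sorted[6] = puppoqno$  (last char: '$')
  sorted[7] = qno$puppo  (last char: 'o')
  sorted[8] = uppoqno$p  (last char: 'p')
Last column: oqnppu$op
Original string S is at sorted index 6

Answer: oqnppu$op
6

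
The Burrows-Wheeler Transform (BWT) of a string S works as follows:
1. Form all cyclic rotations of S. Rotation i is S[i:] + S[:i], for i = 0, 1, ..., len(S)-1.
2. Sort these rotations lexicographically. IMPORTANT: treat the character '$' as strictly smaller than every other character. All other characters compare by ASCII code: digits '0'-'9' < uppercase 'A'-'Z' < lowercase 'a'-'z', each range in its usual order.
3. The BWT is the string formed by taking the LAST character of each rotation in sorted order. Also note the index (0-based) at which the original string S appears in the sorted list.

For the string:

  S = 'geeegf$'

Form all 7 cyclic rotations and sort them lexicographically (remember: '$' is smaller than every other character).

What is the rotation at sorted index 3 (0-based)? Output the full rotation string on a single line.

All 7 rotations (rotation i = S[i:]+S[:i]):
  rot[0] = geeegf$
  rot[1] = eeegf$g
  rot[2] = eegf$ge
  rot[3] = egf$gee
  rot[4] = gf$geee
  rot[5] = f$geeeg
  rot[6] = $geeegf
Sorted (with $ < everything):
  sorted[0] = $geeegf
  sorted[1] = eeegf$g
  sorted[2] = eegf$ge
  sorted[3] = egf$gee
  sorted[4] = f$geeeg
  sorted[5] = geeegf$
  sorted[6] = gf$geee
sorted[3] = egf$gee

Answer: egf$gee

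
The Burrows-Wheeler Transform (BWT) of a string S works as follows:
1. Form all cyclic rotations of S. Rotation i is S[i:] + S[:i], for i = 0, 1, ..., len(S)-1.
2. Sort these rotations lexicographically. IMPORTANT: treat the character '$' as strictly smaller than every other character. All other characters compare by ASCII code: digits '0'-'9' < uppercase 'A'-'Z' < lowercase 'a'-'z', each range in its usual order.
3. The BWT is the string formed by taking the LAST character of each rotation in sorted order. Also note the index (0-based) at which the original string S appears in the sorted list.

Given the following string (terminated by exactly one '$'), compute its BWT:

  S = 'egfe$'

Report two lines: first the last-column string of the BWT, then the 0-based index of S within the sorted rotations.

Answer: ef$ge
2

Derivation:
All 5 rotations (rotation i = S[i:]+S[:i]):
  rot[0] = egfe$
  rot[1] = gfe$e
  rot[2] = fe$eg
  rot[3] = e$egf
  rot[4] = $egfe
Sorted (with $ < everything):
  sorted[0] = $egfe  (last char: 'e')
  sorted[1] = e$egf  (last char: 'f')
  sorted[2] = egfe$  (last char: '$')
  sorted[3] = fe$eg  (last char: 'g')
  sorted[4] = gfe$e  (last char: 'e')
Last column: ef$ge
Original string S is at sorted index 2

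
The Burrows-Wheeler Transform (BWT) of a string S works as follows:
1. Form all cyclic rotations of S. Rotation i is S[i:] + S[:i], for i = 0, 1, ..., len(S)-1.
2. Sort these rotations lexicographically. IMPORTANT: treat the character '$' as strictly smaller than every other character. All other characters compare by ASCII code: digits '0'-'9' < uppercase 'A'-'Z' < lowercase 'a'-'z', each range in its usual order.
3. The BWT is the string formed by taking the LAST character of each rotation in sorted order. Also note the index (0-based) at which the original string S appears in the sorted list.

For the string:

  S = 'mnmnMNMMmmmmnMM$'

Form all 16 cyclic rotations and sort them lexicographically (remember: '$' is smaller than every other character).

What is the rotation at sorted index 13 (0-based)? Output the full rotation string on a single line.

Answer: nMM$mnmnMNMMmmmm

Derivation:
All 16 rotations (rotation i = S[i:]+S[:i]):
  rot[0] = mnmnMNMMmmmmnMM$
  rot[1] = nmnMNMMmmmmnMM$m
  rot[2] = mnMNMMmmmmnMM$mn
  rot[3] = nMNMMmmmmnMM$mnm
  rot[4] = MNMMmmmmnMM$mnmn
  rot[5] = NMMmmmmnMM$mnmnM
  rot[6] = MMmmmmnMM$mnmnMN
  rot[7] = MmmmmnMM$mnmnMNM
  rot[8] = mmmmnMM$mnmnMNMM
  rot[9] = mmmnMM$mnmnMNMMm
  rot[10] = mmnMM$mnmnMNMMmm
  rot[11] = mnMM$mnmnMNMMmmm
  rot[12] = nMM$mnmnMNMMmmmm
  rot[13] = MM$mnmnMNMMmmmmn
  rot[14] = M$mnmnMNMMmmmmnM
  rot[15] = $mnmnMNMMmmmmnMM
Sorted (with $ < everything):
  sorted[0] = $mnmnMNMMmmmmnMM
  sorted[1] = M$mnmnMNMMmmmmnM
  sorted[2] = MM$mnmnMNMMmmmmn
  sorted[3] = MMmmmmnMM$mnmnMN
  sorted[4] = MNMMmmmmnMM$mnmn
  sorted[5] = MmmmmnMM$mnmnMNM
  sorted[6] = NMMmmmmnMM$mnmnM
  sorted[7] = mmmmnMM$mnmnMNMM
  sorted[8] = mmmnMM$mnmnMNMMm
  sorted[9] = mmnMM$mnmnMNMMmm
  sorted[10] = mnMM$mnmnMNMMmmm
  sorted[11] = mnMNMMmmmmnMM$mn
  sorted[12] = mnmnMNMMmmmmnMM$
  sorted[13] = nMM$mnmnMNMMmmmm
  sorted[14] = nMNMMmmmmnMM$mnm
  sorted[15] = nmnMNMMmmmmnMM$m
sorted[13] = nMM$mnmnMNMMmmmm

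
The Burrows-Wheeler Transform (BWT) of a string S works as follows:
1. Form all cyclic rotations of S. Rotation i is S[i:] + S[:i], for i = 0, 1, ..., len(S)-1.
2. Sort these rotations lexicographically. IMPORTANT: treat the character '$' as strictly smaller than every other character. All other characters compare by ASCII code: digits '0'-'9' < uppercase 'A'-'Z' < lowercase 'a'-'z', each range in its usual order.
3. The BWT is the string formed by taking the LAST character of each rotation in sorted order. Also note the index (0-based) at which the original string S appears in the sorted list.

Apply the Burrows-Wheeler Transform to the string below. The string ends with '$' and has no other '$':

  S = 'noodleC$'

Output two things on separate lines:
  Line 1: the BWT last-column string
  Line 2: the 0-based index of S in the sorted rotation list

Answer: Ceold$on
5

Derivation:
All 8 rotations (rotation i = S[i:]+S[:i]):
  rot[0] = noodleC$
  rot[1] = oodleC$n
  rot[2] = odleC$no
  rot[3] = dleC$noo
  rot[4] = leC$nood
  rot[5] = eC$noodl
  rot[6] = C$noodle
  rot[7] = $noodleC
Sorted (with $ < everything):
  sorted[0] = $noodleC  (last char: 'C')
  sorted[1] = C$noodle  (last char: 'e')
  sorted[2] = dleC$noo  (last char: 'o')
  sorted[3] = eC$noodl  (last char: 'l')
  sorted[4] = leC$nood  (last char: 'd')
  sorted[5] = noodleC$  (last char: '$')
  sorted[6] = odleC$no  (last char: 'o')
  sorted[7] = oodleC$n  (last char: 'n')
Last column: Ceold$on
Original string S is at sorted index 5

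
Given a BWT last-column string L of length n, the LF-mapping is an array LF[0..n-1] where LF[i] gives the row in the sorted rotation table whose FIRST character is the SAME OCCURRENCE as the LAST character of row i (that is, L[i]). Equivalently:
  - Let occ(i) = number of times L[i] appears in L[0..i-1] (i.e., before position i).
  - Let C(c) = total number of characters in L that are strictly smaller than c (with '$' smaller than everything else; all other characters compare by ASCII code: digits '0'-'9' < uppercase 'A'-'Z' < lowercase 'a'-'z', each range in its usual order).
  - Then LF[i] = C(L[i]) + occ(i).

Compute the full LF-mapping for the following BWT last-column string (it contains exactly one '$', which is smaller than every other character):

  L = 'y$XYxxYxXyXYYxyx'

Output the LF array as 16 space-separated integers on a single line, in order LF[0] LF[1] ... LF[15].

Char counts: '$':1, 'X':3, 'Y':4, 'x':5, 'y':3
C (first-col start): C('$')=0, C('X')=1, C('Y')=4, C('x')=8, C('y')=13
L[0]='y': occ=0, LF[0]=C('y')+0=13+0=13
L[1]='$': occ=0, LF[1]=C('$')+0=0+0=0
L[2]='X': occ=0, LF[2]=C('X')+0=1+0=1
L[3]='Y': occ=0, LF[3]=C('Y')+0=4+0=4
L[4]='x': occ=0, LF[4]=C('x')+0=8+0=8
L[5]='x': occ=1, LF[5]=C('x')+1=8+1=9
L[6]='Y': occ=1, LF[6]=C('Y')+1=4+1=5
L[7]='x': occ=2, LF[7]=C('x')+2=8+2=10
L[8]='X': occ=1, LF[8]=C('X')+1=1+1=2
L[9]='y': occ=1, LF[9]=C('y')+1=13+1=14
L[10]='X': occ=2, LF[10]=C('X')+2=1+2=3
L[11]='Y': occ=2, LF[11]=C('Y')+2=4+2=6
L[12]='Y': occ=3, LF[12]=C('Y')+3=4+3=7
L[13]='x': occ=3, LF[13]=C('x')+3=8+3=11
L[14]='y': occ=2, LF[14]=C('y')+2=13+2=15
L[15]='x': occ=4, LF[15]=C('x')+4=8+4=12

Answer: 13 0 1 4 8 9 5 10 2 14 3 6 7 11 15 12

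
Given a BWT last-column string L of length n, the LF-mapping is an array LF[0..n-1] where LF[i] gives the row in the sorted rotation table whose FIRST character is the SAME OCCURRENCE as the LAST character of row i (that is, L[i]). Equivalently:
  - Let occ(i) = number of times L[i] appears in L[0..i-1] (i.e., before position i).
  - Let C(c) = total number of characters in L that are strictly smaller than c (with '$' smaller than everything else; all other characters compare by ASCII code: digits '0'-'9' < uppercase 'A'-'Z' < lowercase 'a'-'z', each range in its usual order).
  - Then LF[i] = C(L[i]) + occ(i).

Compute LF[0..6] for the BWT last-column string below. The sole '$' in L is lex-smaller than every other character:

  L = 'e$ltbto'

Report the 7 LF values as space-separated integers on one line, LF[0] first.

Char counts: '$':1, 'b':1, 'e':1, 'l':1, 'o':1, 't':2
C (first-col start): C('$')=0, C('b')=1, C('e')=2, C('l')=3, C('o')=4, C('t')=5
L[0]='e': occ=0, LF[0]=C('e')+0=2+0=2
L[1]='$': occ=0, LF[1]=C('$')+0=0+0=0
L[2]='l': occ=0, LF[2]=C('l')+0=3+0=3
L[3]='t': occ=0, LF[3]=C('t')+0=5+0=5
L[4]='b': occ=0, LF[4]=C('b')+0=1+0=1
L[5]='t': occ=1, LF[5]=C('t')+1=5+1=6
L[6]='o': occ=0, LF[6]=C('o')+0=4+0=4

Answer: 2 0 3 5 1 6 4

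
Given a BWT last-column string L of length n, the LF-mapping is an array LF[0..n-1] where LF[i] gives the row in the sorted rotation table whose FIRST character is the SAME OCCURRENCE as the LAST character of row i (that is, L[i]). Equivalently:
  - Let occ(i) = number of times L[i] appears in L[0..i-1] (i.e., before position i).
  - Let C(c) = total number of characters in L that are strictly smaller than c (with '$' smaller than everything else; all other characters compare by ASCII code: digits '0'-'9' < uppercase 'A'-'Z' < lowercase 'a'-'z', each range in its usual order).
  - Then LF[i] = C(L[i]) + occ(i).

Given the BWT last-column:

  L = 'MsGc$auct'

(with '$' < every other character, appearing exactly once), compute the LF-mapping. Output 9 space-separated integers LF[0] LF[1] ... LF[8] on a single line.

Char counts: '$':1, 'G':1, 'M':1, 'a':1, 'c':2, 's':1, 't':1, 'u':1
C (first-col start): C('$')=0, C('G')=1, C('M')=2, C('a')=3, C('c')=4, C('s')=6, C('t')=7, C('u')=8
L[0]='M': occ=0, LF[0]=C('M')+0=2+0=2
L[1]='s': occ=0, LF[1]=C('s')+0=6+0=6
L[2]='G': occ=0, LF[2]=C('G')+0=1+0=1
L[3]='c': occ=0, LF[3]=C('c')+0=4+0=4
L[4]='$': occ=0, LF[4]=C('$')+0=0+0=0
L[5]='a': occ=0, LF[5]=C('a')+0=3+0=3
L[6]='u': occ=0, LF[6]=C('u')+0=8+0=8
L[7]='c': occ=1, LF[7]=C('c')+1=4+1=5
L[8]='t': occ=0, LF[8]=C('t')+0=7+0=7

Answer: 2 6 1 4 0 3 8 5 7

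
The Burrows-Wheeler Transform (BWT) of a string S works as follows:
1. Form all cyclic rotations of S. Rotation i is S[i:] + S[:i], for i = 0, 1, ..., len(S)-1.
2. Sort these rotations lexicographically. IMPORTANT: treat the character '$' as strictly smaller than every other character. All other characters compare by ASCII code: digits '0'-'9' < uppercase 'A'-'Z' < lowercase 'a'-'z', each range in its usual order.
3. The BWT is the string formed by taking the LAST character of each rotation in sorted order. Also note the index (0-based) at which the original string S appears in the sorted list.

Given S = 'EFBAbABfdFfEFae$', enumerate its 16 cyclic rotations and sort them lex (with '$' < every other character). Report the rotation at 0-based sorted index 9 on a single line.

All 16 rotations (rotation i = S[i:]+S[:i]):
  rot[0] = EFBAbABfdFfEFae$
  rot[1] = FBAbABfdFfEFae$E
  rot[2] = BAbABfdFfEFae$EF
  rot[3] = AbABfdFfEFae$EFB
  rot[4] = bABfdFfEFae$EFBA
  rot[5] = ABfdFfEFae$EFBAb
  rot[6] = BfdFfEFae$EFBAbA
  rot[7] = fdFfEFae$EFBAbAB
  rot[8] = dFfEFae$EFBAbABf
  rot[9] = FfEFae$EFBAbABfd
  rot[10] = fEFae$EFBAbABfdF
  rot[11] = EFae$EFBAbABfdFf
  rot[12] = Fae$EFBAbABfdFfE
  rot[13] = ae$EFBAbABfdFfEF
  rot[14] = e$EFBAbABfdFfEFa
  rot[15] = $EFBAbABfdFfEFae
Sorted (with $ < everything):
  sorted[0] = $EFBAbABfdFfEFae
  sorted[1] = ABfdFfEFae$EFBAb
  sorted[2] = AbABfdFfEFae$EFB
  sorted[3] = BAbABfdFfEFae$EF
  sorted[4] = BfdFfEFae$EFBAbA
  sorted[5] = EFBAbABfdFfEFae$
  sorted[6] = EFae$EFBAbABfdFf
  sorted[7] = FBAbABfdFfEFae$E
  sorted[8] = Fae$EFBAbABfdFfE
  sorted[9] = FfEFae$EFBAbABfd
  sorted[10] = ae$EFBAbABfdFfEF
  sorted[11] = bABfdFfEFae$EFBA
  sorted[12] = dFfEFae$EFBAbABf
  sorted[13] = e$EFBAbABfdFfEFa
  sorted[14] = fEFae$EFBAbABfdF
  sorted[15] = fdFfEFae$EFBAbAB
sorted[9] = FfEFae$EFBAbABfd

Answer: FfEFae$EFBAbABfd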